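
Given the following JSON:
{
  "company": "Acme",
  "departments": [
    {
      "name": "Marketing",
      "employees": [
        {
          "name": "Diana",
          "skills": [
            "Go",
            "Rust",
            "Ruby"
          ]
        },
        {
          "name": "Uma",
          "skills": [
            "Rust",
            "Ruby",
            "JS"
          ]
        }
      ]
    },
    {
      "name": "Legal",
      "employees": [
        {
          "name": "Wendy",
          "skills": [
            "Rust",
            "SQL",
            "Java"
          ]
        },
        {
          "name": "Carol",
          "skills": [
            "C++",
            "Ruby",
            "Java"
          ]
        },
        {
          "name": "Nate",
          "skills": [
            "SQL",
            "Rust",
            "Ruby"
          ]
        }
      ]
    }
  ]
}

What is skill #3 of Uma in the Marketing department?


Path: departments[0].employees[1].skills[2]
Value: JS

ANSWER: JS


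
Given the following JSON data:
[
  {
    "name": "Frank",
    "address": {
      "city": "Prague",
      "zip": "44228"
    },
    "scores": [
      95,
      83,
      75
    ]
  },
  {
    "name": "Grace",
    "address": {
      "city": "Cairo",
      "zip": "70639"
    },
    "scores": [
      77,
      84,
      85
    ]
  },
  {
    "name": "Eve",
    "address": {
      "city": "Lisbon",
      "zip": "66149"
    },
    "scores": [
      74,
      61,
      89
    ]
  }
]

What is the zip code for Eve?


Path: records[2].address.zip
Value: 66149

ANSWER: 66149


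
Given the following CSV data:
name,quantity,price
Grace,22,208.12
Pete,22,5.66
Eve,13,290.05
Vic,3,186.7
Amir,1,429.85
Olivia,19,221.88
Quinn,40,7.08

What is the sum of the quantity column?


Values in 'quantity' column:
  Row 1: 22
  Row 2: 22
  Row 3: 13
  Row 4: 3
  Row 5: 1
  Row 6: 19
  Row 7: 40
Sum = 22 + 22 + 13 + 3 + 1 + 19 + 40 = 120

ANSWER: 120


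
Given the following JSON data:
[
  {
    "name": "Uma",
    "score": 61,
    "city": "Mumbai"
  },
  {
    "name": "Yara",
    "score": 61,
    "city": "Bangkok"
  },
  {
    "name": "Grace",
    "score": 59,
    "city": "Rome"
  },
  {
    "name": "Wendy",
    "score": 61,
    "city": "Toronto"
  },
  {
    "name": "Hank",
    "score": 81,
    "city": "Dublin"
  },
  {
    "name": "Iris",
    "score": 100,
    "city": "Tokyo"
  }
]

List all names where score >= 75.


Filtering records where score >= 75:
  Uma (score=61) -> no
  Yara (score=61) -> no
  Grace (score=59) -> no
  Wendy (score=61) -> no
  Hank (score=81) -> YES
  Iris (score=100) -> YES


ANSWER: Hank, Iris


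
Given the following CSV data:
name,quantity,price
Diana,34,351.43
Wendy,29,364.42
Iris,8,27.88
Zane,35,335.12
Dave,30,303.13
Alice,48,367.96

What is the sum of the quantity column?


Values in 'quantity' column:
  Row 1: 34
  Row 2: 29
  Row 3: 8
  Row 4: 35
  Row 5: 30
  Row 6: 48
Sum = 34 + 29 + 8 + 35 + 30 + 48 = 184

ANSWER: 184


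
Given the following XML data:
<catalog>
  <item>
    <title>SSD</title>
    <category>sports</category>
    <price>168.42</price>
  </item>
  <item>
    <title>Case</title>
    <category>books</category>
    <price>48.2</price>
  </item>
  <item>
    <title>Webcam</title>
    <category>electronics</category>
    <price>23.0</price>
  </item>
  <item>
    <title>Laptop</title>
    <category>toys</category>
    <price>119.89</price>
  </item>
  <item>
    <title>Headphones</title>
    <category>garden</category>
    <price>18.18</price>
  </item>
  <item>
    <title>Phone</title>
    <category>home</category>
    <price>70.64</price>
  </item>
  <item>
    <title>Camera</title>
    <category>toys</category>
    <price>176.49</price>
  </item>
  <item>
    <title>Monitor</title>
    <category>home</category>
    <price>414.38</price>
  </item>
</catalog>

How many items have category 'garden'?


Scanning <item> elements for <category>garden</category>:
  Item 5: Headphones -> MATCH
Count: 1

ANSWER: 1


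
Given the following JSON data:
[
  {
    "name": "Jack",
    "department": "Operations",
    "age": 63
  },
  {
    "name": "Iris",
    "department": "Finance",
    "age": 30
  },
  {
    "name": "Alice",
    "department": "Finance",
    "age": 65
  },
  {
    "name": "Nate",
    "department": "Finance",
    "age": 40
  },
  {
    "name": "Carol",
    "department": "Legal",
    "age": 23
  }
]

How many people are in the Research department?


Scanning records for department = Research
  No matches found
Count: 0

ANSWER: 0


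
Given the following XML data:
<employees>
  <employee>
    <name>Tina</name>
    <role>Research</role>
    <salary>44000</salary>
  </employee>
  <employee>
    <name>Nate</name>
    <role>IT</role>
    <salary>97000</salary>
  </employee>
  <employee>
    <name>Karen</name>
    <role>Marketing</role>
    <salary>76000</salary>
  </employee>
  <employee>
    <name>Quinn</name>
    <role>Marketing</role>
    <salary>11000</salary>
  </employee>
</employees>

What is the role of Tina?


Searching for <employee> with <name>Tina</name>
Found at position 1
<role>Research</role>

ANSWER: Research


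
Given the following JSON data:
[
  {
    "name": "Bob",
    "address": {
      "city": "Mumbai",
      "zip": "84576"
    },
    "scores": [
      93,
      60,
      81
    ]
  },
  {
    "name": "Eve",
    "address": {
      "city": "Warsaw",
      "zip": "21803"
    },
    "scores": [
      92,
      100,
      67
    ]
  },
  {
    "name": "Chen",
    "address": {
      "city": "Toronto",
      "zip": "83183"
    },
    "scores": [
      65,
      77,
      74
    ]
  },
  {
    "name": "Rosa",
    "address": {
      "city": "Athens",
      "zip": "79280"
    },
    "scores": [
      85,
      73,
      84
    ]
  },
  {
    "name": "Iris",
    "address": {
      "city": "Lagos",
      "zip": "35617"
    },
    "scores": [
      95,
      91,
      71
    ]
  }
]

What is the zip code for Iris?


Path: records[4].address.zip
Value: 35617

ANSWER: 35617


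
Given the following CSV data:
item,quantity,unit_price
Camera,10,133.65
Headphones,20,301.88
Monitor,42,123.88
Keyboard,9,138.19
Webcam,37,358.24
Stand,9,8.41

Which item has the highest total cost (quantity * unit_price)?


Computing row totals:
  Camera: 1336.5
  Headphones: 6037.6
  Monitor: 5202.96
  Keyboard: 1243.71
  Webcam: 13254.88
  Stand: 75.69
Maximum: Webcam (13254.88)

ANSWER: Webcam


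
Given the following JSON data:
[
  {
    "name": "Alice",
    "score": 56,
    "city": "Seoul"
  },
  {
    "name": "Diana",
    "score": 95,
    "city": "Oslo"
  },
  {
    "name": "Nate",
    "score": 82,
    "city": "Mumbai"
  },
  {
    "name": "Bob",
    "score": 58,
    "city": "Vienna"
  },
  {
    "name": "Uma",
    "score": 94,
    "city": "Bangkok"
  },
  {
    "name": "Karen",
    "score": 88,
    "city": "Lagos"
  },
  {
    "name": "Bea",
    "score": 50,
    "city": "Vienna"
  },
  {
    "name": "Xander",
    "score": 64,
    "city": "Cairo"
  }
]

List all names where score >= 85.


Filtering records where score >= 85:
  Alice (score=56) -> no
  Diana (score=95) -> YES
  Nate (score=82) -> no
  Bob (score=58) -> no
  Uma (score=94) -> YES
  Karen (score=88) -> YES
  Bea (score=50) -> no
  Xander (score=64) -> no


ANSWER: Diana, Uma, Karen


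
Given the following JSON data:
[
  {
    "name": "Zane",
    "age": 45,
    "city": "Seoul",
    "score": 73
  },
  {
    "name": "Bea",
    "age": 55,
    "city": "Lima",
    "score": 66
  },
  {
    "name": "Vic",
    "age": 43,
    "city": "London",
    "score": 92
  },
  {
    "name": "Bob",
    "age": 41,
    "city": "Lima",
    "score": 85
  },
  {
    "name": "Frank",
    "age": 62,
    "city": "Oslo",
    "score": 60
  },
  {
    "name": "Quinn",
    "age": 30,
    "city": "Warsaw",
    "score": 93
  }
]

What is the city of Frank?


Looking up record where name = Frank
Record index: 4
Field 'city' = Oslo

ANSWER: Oslo


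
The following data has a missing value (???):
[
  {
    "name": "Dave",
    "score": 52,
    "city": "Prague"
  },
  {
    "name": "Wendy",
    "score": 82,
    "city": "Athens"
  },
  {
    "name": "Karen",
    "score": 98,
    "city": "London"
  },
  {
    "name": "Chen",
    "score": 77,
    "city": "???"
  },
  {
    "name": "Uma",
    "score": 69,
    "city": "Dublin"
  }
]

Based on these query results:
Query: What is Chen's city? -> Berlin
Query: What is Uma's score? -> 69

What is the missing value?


The missing value is Chen's city
From query: Chen's city = Berlin

ANSWER: Berlin


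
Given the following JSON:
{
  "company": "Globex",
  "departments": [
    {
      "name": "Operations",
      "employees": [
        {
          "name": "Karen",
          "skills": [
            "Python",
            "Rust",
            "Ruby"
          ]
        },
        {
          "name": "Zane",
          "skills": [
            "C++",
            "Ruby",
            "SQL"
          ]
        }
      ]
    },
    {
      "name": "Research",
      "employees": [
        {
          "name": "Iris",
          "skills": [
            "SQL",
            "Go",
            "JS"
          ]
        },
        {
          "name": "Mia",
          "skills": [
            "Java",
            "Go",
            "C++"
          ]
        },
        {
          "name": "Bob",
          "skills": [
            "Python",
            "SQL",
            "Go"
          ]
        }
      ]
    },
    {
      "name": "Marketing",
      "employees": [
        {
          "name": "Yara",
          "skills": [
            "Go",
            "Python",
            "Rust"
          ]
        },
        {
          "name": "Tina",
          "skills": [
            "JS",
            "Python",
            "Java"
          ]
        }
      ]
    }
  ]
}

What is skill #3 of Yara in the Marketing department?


Path: departments[2].employees[0].skills[2]
Value: Rust

ANSWER: Rust


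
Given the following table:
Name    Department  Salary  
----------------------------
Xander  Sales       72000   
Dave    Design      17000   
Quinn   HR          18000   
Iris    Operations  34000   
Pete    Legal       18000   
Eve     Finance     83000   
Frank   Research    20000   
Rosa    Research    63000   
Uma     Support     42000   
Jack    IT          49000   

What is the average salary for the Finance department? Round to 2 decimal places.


Finance department members:
  Eve: 83000
Sum = 83000
Count = 1
Average = 83000 / 1 = 83000.00

ANSWER: 83000.00


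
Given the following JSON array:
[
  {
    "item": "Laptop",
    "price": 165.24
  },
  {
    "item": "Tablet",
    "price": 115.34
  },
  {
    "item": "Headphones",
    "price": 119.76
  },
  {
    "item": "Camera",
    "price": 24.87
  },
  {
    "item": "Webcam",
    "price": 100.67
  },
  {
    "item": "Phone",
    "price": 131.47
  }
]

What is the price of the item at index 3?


Array index 3 -> Camera
price = 24.87

ANSWER: 24.87


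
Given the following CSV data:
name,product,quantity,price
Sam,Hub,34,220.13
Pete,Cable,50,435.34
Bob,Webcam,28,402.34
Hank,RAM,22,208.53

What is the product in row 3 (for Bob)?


Row 3: Bob
Column 'product' = Webcam

ANSWER: Webcam


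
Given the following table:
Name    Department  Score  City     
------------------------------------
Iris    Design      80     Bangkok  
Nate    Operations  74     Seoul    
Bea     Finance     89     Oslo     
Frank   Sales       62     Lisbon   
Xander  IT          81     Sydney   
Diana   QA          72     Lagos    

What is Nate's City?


Row 2: Nate
City = Seoul

ANSWER: Seoul


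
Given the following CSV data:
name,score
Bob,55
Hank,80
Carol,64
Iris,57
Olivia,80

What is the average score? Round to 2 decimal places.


Scores: 55, 80, 64, 57, 80
Sum = 336
Count = 5
Average = 336 / 5 = 67.20

ANSWER: 67.20


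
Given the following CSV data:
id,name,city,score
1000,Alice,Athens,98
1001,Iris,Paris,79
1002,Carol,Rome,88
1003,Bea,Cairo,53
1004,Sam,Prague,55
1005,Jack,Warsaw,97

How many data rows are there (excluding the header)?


Counting rows (excluding header):
Header: id,name,city,score
Data rows: 6

ANSWER: 6


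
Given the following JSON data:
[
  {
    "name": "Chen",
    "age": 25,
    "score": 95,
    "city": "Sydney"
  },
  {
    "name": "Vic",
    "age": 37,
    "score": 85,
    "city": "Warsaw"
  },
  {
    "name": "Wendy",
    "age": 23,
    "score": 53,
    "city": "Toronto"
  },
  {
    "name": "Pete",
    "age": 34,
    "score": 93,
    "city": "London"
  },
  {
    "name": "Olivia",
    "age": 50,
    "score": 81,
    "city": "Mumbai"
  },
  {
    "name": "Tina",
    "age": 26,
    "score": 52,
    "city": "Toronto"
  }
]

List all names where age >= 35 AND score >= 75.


Checking both conditions:
  Chen (age=25, score=95) -> no
  Vic (age=37, score=85) -> YES
  Wendy (age=23, score=53) -> no
  Pete (age=34, score=93) -> no
  Olivia (age=50, score=81) -> YES
  Tina (age=26, score=52) -> no


ANSWER: Vic, Olivia


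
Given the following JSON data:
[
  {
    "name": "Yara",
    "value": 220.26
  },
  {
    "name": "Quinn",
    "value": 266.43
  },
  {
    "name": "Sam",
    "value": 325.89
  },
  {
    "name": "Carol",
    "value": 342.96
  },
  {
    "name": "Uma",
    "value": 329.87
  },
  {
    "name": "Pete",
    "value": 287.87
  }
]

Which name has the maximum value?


Comparing values:
  Yara: 220.26
  Quinn: 266.43
  Sam: 325.89
  Carol: 342.96
  Uma: 329.87
  Pete: 287.87
Maximum: Carol (342.96)

ANSWER: Carol


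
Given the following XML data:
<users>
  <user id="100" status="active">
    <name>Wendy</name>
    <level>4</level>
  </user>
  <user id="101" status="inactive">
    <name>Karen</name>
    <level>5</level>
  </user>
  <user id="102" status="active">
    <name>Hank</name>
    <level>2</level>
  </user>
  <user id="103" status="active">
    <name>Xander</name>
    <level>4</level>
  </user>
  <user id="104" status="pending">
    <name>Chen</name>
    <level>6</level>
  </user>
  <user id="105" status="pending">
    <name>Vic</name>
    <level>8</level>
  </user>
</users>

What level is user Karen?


Finding user: Karen
<level>5</level>

ANSWER: 5


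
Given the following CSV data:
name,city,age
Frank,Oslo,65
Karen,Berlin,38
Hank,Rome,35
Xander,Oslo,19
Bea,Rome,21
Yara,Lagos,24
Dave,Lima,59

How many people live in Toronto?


Scanning city column for 'Toronto':
Total matches: 0

ANSWER: 0


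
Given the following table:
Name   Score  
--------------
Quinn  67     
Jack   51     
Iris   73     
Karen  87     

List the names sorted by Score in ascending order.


Sorting by Score (ascending):
  Jack: 51
  Quinn: 67
  Iris: 73
  Karen: 87


ANSWER: Jack, Quinn, Iris, Karen


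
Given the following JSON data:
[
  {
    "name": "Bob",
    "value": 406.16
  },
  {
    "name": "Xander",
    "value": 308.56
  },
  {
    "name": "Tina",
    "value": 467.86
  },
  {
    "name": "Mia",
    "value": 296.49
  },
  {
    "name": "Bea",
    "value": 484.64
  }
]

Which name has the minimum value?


Comparing values:
  Bob: 406.16
  Xander: 308.56
  Tina: 467.86
  Mia: 296.49
  Bea: 484.64
Minimum: Mia (296.49)

ANSWER: Mia


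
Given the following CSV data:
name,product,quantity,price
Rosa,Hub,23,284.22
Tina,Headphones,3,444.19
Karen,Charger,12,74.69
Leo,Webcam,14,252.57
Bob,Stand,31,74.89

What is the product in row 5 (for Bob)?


Row 5: Bob
Column 'product' = Stand

ANSWER: Stand


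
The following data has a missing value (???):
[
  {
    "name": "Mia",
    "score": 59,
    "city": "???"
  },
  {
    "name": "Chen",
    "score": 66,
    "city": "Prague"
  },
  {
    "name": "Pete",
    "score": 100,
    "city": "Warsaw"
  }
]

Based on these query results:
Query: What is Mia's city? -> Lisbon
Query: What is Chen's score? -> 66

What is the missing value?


The missing value is Mia's city
From query: Mia's city = Lisbon

ANSWER: Lisbon


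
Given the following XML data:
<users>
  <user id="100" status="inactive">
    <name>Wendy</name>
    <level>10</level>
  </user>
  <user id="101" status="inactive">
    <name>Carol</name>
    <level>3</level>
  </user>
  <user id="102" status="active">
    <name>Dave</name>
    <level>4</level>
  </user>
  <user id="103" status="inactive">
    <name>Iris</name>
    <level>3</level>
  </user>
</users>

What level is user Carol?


Finding user: Carol
<level>3</level>

ANSWER: 3


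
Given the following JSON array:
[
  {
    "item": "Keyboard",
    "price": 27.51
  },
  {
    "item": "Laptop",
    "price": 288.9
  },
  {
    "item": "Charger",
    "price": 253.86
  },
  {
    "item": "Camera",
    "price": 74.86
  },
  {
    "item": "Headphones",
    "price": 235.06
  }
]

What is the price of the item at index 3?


Array index 3 -> Camera
price = 74.86

ANSWER: 74.86


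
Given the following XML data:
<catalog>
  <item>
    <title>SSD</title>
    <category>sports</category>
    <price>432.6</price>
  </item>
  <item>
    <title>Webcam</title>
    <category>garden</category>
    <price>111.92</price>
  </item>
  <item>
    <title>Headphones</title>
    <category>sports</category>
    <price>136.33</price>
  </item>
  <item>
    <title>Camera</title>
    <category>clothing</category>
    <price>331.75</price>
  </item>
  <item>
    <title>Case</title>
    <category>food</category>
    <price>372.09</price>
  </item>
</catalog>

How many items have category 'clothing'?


Scanning <item> elements for <category>clothing</category>:
  Item 4: Camera -> MATCH
Count: 1

ANSWER: 1


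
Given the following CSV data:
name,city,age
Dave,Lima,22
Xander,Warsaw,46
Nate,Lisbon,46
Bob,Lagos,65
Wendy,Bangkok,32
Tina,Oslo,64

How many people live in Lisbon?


Scanning city column for 'Lisbon':
  Row 3: Nate -> MATCH
Total matches: 1

ANSWER: 1


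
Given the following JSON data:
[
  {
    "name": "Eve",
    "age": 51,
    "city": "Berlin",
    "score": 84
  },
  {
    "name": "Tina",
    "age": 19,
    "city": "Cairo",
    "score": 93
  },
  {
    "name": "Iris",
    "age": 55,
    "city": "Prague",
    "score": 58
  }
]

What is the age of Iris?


Looking up record where name = Iris
Record index: 2
Field 'age' = 55

ANSWER: 55


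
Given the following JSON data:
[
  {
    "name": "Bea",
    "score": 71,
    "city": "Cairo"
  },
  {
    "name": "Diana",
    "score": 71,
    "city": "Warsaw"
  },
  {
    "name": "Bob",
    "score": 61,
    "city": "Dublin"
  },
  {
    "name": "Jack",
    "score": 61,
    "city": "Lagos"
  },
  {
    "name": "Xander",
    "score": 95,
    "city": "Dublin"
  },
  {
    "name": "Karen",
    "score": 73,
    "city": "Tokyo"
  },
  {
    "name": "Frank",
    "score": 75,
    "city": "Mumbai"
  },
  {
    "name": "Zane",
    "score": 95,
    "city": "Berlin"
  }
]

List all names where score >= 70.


Filtering records where score >= 70:
  Bea (score=71) -> YES
  Diana (score=71) -> YES
  Bob (score=61) -> no
  Jack (score=61) -> no
  Xander (score=95) -> YES
  Karen (score=73) -> YES
  Frank (score=75) -> YES
  Zane (score=95) -> YES


ANSWER: Bea, Diana, Xander, Karen, Frank, Zane


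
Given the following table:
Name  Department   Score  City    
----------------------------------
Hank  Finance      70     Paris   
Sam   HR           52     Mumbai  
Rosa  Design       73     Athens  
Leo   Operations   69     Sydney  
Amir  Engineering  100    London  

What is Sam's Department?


Row 2: Sam
Department = HR

ANSWER: HR


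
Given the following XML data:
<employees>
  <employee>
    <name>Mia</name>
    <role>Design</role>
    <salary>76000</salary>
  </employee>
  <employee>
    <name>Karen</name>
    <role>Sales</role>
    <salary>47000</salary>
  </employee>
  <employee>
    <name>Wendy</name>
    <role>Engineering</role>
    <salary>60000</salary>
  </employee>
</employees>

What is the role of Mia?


Searching for <employee> with <name>Mia</name>
Found at position 1
<role>Design</role>

ANSWER: Design


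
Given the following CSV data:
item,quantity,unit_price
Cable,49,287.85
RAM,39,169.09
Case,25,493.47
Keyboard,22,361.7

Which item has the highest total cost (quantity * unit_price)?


Computing row totals:
  Cable: 14104.65
  RAM: 6594.51
  Case: 12336.75
  Keyboard: 7957.4
Maximum: Cable (14104.65)

ANSWER: Cable


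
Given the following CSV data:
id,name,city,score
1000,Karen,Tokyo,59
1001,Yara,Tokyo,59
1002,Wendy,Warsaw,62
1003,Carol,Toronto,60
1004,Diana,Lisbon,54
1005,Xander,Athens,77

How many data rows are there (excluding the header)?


Counting rows (excluding header):
Header: id,name,city,score
Data rows: 6

ANSWER: 6


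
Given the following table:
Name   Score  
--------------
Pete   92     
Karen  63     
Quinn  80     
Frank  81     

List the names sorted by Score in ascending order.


Sorting by Score (ascending):
  Karen: 63
  Quinn: 80
  Frank: 81
  Pete: 92


ANSWER: Karen, Quinn, Frank, Pete


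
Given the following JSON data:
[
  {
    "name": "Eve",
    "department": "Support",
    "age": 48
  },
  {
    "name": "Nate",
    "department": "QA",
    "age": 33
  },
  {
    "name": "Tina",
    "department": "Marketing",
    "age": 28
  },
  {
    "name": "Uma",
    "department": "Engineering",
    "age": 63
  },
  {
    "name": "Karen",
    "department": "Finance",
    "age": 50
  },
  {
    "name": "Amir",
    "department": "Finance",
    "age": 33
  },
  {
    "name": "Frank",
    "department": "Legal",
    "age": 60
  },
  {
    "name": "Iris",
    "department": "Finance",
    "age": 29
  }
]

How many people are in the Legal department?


Scanning records for department = Legal
  Record 6: Frank
Count: 1

ANSWER: 1


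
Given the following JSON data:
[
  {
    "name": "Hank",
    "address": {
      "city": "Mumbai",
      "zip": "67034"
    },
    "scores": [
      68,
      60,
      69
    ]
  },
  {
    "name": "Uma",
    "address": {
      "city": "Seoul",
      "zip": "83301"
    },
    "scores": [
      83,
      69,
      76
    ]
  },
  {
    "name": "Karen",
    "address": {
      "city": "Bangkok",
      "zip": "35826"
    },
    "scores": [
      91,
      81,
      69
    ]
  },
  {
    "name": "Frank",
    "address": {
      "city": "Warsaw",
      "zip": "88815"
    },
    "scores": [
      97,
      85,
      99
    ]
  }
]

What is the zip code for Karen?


Path: records[2].address.zip
Value: 35826

ANSWER: 35826


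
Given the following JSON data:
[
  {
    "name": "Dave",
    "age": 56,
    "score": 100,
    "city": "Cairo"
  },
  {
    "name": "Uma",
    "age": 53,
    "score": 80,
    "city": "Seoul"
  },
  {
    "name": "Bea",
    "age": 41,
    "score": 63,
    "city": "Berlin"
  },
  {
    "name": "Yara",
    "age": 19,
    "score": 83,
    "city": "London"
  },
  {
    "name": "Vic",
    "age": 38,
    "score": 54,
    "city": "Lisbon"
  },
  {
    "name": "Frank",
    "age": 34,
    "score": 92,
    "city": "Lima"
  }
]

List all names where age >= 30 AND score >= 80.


Checking both conditions:
  Dave (age=56, score=100) -> YES
  Uma (age=53, score=80) -> YES
  Bea (age=41, score=63) -> no
  Yara (age=19, score=83) -> no
  Vic (age=38, score=54) -> no
  Frank (age=34, score=92) -> YES


ANSWER: Dave, Uma, Frank


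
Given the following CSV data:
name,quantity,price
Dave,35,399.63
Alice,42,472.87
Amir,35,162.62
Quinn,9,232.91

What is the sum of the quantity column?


Values in 'quantity' column:
  Row 1: 35
  Row 2: 42
  Row 3: 35
  Row 4: 9
Sum = 35 + 42 + 35 + 9 = 121

ANSWER: 121


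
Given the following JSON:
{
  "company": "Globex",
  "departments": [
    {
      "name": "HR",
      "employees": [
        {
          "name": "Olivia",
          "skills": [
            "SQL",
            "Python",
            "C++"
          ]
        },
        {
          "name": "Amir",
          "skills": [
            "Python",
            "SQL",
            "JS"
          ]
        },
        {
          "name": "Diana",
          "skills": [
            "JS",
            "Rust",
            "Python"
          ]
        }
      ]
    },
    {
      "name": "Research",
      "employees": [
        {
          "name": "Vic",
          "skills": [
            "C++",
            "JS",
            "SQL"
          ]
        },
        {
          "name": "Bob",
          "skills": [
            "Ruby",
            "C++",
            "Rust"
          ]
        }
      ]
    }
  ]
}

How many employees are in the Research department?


Path: departments[1].employees
Count: 2

ANSWER: 2


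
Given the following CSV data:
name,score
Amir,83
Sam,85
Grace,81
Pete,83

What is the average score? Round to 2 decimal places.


Scores: 83, 85, 81, 83
Sum = 332
Count = 4
Average = 332 / 4 = 83.00

ANSWER: 83.00


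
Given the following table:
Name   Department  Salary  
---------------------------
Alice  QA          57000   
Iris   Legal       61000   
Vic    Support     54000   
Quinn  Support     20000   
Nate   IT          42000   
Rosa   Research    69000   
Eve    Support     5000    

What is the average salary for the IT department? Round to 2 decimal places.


IT department members:
  Nate: 42000
Sum = 42000
Count = 1
Average = 42000 / 1 = 42000.00

ANSWER: 42000.00


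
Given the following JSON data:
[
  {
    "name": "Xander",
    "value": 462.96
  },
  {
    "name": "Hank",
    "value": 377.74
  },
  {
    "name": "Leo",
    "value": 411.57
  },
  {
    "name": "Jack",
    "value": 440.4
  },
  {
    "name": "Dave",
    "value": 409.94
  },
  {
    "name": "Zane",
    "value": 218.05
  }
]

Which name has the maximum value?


Comparing values:
  Xander: 462.96
  Hank: 377.74
  Leo: 411.57
  Jack: 440.4
  Dave: 409.94
  Zane: 218.05
Maximum: Xander (462.96)

ANSWER: Xander


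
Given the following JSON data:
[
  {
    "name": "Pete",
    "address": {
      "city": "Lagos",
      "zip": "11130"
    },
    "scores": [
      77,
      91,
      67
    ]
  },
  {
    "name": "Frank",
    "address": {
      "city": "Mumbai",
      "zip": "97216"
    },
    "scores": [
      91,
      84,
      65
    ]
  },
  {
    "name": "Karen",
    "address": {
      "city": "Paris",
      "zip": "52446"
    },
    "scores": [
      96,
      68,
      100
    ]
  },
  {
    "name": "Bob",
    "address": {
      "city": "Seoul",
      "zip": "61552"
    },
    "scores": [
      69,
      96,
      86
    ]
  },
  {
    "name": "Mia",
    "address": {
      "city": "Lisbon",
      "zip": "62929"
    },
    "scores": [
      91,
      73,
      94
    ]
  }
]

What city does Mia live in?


Path: records[4].address.city
Value: Lisbon

ANSWER: Lisbon


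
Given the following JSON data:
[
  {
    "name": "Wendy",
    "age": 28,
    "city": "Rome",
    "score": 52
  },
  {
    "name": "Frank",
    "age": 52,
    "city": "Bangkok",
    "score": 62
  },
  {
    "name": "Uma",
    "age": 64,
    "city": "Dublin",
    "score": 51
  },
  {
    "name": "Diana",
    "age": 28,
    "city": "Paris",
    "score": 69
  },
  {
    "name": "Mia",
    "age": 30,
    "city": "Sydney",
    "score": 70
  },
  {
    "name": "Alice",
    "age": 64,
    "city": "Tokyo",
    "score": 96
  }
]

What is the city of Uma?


Looking up record where name = Uma
Record index: 2
Field 'city' = Dublin

ANSWER: Dublin


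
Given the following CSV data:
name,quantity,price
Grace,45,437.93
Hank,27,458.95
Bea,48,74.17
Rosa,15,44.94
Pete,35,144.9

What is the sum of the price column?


Values in 'price' column:
  Row 1: 437.93
  Row 2: 458.95
  Row 3: 74.17
  Row 4: 44.94
  Row 5: 144.9
Sum = 437.93 + 458.95 + 74.17 + 44.94 + 144.9 = 1160.89

ANSWER: 1160.89


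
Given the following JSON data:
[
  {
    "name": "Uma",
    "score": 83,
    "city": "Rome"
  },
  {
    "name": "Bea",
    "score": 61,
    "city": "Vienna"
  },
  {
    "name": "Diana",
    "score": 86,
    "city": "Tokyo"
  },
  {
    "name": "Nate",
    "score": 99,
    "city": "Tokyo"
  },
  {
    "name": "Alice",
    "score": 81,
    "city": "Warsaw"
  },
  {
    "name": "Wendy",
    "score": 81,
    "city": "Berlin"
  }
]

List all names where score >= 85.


Filtering records where score >= 85:
  Uma (score=83) -> no
  Bea (score=61) -> no
  Diana (score=86) -> YES
  Nate (score=99) -> YES
  Alice (score=81) -> no
  Wendy (score=81) -> no


ANSWER: Diana, Nate


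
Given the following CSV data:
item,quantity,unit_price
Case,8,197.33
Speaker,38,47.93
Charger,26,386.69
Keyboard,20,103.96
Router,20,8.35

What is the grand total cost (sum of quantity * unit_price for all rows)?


Computing row totals:
  Case: 8 * 197.33 = 1578.64
  Speaker: 38 * 47.93 = 1821.34
  Charger: 26 * 386.69 = 10053.94
  Keyboard: 20 * 103.96 = 2079.2
  Router: 20 * 8.35 = 167.0
Grand total = 1578.64 + 1821.34 + 10053.94 + 2079.2 + 167.0 = 15700.12

ANSWER: 15700.12


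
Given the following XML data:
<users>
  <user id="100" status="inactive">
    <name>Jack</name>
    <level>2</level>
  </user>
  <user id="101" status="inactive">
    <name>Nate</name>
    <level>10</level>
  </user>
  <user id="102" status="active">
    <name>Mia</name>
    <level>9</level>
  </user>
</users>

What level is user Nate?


Finding user: Nate
<level>10</level>

ANSWER: 10


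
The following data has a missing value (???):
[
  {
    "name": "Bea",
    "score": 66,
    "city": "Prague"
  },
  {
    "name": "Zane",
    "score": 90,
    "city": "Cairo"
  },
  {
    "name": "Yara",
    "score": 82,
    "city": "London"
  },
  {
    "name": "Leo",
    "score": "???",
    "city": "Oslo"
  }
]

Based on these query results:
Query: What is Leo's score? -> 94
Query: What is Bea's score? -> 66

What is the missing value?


The missing value is Leo's score
From query: Leo's score = 94

ANSWER: 94


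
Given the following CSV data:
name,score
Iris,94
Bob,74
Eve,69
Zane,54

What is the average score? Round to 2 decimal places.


Scores: 94, 74, 69, 54
Sum = 291
Count = 4
Average = 291 / 4 = 72.75

ANSWER: 72.75


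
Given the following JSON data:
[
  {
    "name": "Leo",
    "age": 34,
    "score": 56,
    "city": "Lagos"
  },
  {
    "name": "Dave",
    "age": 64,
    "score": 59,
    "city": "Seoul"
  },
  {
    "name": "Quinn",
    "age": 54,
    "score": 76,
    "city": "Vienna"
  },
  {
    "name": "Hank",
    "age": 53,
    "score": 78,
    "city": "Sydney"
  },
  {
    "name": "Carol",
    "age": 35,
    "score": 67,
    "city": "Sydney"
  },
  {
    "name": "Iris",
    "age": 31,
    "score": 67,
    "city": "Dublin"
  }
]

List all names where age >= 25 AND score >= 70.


Checking both conditions:
  Leo (age=34, score=56) -> no
  Dave (age=64, score=59) -> no
  Quinn (age=54, score=76) -> YES
  Hank (age=53, score=78) -> YES
  Carol (age=35, score=67) -> no
  Iris (age=31, score=67) -> no


ANSWER: Quinn, Hank


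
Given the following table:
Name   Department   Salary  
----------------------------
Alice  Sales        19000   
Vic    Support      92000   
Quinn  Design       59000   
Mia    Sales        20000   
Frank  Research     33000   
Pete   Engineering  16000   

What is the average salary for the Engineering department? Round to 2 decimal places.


Engineering department members:
  Pete: 16000
Sum = 16000
Count = 1
Average = 16000 / 1 = 16000.00

ANSWER: 16000.00


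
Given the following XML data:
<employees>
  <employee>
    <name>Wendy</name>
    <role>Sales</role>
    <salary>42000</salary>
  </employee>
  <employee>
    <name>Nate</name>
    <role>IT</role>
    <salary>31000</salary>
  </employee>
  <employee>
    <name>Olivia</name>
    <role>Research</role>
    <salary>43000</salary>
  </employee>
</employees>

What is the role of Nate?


Searching for <employee> with <name>Nate</name>
Found at position 2
<role>IT</role>

ANSWER: IT


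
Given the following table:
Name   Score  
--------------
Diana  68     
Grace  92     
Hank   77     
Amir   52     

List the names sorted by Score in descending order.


Sorting by Score (descending):
  Grace: 92
  Hank: 77
  Diana: 68
  Amir: 52


ANSWER: Grace, Hank, Diana, Amir


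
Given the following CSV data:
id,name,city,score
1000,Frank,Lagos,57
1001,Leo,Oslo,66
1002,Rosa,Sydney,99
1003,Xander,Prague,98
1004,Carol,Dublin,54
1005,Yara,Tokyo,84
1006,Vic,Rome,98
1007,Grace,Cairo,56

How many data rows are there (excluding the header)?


Counting rows (excluding header):
Header: id,name,city,score
Data rows: 8

ANSWER: 8


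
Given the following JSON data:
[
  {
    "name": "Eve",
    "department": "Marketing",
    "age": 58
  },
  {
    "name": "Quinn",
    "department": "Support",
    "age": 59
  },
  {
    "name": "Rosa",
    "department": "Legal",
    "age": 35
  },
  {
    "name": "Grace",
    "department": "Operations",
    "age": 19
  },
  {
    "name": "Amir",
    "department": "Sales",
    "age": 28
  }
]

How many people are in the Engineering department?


Scanning records for department = Engineering
  No matches found
Count: 0

ANSWER: 0


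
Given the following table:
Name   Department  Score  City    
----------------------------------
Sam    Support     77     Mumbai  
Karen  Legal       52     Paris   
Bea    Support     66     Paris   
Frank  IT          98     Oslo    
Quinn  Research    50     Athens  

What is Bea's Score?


Row 3: Bea
Score = 66

ANSWER: 66


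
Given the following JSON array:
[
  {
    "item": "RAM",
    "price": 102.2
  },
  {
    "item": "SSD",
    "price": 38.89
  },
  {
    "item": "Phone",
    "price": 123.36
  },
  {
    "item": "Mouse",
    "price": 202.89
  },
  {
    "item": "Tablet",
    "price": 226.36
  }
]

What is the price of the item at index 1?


Array index 1 -> SSD
price = 38.89

ANSWER: 38.89


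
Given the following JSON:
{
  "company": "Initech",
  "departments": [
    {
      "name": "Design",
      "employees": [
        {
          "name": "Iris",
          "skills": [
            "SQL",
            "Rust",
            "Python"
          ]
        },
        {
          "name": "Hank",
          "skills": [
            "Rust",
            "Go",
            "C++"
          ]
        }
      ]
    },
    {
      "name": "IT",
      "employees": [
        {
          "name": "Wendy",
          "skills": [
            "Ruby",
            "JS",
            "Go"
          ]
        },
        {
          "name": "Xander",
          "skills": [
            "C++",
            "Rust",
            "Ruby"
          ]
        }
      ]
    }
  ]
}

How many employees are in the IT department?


Path: departments[1].employees
Count: 2

ANSWER: 2


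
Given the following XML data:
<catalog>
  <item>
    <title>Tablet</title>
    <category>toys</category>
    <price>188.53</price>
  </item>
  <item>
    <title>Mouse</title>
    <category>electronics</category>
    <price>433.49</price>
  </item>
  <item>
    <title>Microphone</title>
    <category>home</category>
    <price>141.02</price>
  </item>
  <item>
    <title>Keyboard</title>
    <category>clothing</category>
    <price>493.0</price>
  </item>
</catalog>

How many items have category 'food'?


Scanning <item> elements for <category>food</category>:
Count: 0

ANSWER: 0


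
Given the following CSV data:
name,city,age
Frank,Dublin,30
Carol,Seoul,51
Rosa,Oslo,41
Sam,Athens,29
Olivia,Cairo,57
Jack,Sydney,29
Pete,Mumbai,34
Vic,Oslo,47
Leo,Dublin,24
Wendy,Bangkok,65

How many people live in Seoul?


Scanning city column for 'Seoul':
  Row 2: Carol -> MATCH
Total matches: 1

ANSWER: 1


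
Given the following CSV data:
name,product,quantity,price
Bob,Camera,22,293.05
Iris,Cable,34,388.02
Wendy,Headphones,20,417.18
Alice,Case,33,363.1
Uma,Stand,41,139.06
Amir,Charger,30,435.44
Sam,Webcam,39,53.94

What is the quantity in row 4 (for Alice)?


Row 4: Alice
Column 'quantity' = 33

ANSWER: 33


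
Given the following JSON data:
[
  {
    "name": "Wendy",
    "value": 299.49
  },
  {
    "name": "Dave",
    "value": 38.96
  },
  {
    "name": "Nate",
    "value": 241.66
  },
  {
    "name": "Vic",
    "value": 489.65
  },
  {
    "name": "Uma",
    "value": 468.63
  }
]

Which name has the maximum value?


Comparing values:
  Wendy: 299.49
  Dave: 38.96
  Nate: 241.66
  Vic: 489.65
  Uma: 468.63
Maximum: Vic (489.65)

ANSWER: Vic


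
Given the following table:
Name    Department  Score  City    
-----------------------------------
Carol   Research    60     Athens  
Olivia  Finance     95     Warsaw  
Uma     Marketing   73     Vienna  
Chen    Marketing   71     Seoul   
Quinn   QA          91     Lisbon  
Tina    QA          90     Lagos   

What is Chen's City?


Row 4: Chen
City = Seoul

ANSWER: Seoul


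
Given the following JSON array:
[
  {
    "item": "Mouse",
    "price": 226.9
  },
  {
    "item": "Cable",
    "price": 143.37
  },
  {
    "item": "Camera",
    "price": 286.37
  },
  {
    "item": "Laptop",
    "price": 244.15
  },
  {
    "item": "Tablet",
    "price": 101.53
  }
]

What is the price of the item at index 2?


Array index 2 -> Camera
price = 286.37

ANSWER: 286.37


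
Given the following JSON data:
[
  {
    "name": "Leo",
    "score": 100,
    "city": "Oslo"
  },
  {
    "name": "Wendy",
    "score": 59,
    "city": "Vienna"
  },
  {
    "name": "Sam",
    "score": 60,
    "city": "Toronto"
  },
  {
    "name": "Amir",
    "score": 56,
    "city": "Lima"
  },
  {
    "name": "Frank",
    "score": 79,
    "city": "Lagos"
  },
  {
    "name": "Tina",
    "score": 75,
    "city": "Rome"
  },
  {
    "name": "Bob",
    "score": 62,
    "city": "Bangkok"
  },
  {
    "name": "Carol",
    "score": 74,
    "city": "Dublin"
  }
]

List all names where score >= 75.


Filtering records where score >= 75:
  Leo (score=100) -> YES
  Wendy (score=59) -> no
  Sam (score=60) -> no
  Amir (score=56) -> no
  Frank (score=79) -> YES
  Tina (score=75) -> YES
  Bob (score=62) -> no
  Carol (score=74) -> no


ANSWER: Leo, Frank, Tina


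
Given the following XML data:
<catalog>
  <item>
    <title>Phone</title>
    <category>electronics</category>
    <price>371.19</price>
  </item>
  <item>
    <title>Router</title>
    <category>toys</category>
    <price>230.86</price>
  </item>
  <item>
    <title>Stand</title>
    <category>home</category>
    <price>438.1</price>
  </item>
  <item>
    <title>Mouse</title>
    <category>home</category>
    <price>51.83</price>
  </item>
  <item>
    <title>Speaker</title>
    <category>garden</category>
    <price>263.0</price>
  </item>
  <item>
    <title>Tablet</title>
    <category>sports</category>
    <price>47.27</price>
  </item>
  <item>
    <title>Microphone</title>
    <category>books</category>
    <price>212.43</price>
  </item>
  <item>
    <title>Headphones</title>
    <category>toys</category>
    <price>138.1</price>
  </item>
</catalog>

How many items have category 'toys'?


Scanning <item> elements for <category>toys</category>:
  Item 2: Router -> MATCH
  Item 8: Headphones -> MATCH
Count: 2

ANSWER: 2


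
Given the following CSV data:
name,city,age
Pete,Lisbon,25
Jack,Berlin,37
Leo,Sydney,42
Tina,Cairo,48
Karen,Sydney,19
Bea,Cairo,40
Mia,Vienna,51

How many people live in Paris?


Scanning city column for 'Paris':
Total matches: 0

ANSWER: 0


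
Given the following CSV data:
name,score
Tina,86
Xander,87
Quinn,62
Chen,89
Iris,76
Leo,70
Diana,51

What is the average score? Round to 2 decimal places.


Scores: 86, 87, 62, 89, 76, 70, 51
Sum = 521
Count = 7
Average = 521 / 7 = 74.43

ANSWER: 74.43


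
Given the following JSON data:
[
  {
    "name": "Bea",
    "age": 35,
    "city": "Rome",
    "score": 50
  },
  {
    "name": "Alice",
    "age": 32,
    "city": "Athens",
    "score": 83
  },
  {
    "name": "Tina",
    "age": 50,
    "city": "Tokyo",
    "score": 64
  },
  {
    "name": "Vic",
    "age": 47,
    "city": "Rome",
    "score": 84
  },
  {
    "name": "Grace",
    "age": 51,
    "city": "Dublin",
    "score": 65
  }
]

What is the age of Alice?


Looking up record where name = Alice
Record index: 1
Field 'age' = 32

ANSWER: 32


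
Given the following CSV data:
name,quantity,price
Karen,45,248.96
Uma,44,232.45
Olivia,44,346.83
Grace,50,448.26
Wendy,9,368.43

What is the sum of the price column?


Values in 'price' column:
  Row 1: 248.96
  Row 2: 232.45
  Row 3: 346.83
  Row 4: 448.26
  Row 5: 368.43
Sum = 248.96 + 232.45 + 346.83 + 448.26 + 368.43 = 1644.93

ANSWER: 1644.93
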